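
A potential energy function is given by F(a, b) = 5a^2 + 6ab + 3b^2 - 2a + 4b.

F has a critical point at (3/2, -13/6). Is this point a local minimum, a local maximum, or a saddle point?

local minimum

The Hessian of F is constant: H = [[10, 6], [6, 6]].
det(H) = 10·6 − 6² = 24.
det(H) > 0 and tr(H) = 16 > 0, so H is positive definite and the point is a local minimum.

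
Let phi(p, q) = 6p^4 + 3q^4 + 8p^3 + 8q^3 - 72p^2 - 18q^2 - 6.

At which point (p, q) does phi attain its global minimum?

(-3, -3)

phi(p,q) separates as A(p) + B(q) − 6, so its minimum is min A + min B − 6.
A'(p) = 24p(p - 2)(p + 3) vanishes at p ∈ {-3, 0, 2}; B'(q) = 12q(q - 1)(q + 3) vanishes at q ∈ {-3, 0, 1}.
Local minima of A (where A''>0): A(-3)=-378, A(2)=-128. Local minima of B: B(-3)=-135, B(1)=-7.
So the global minimum of phi is A(-3) + B(-3) − 6 = -378 − 135 − 6 = -519, attained at (-3, -3).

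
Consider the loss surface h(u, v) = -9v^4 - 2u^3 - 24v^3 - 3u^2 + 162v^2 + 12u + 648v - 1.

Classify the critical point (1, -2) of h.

The mixed partial ∂²h/∂u∂v is 0, so the Hessian at any point is diag(h_uu, h_vv) = diag(-6(2u + 1), 36(-3v^2 - 4v + 9)).
At (1, -2): H = diag(-18, 180).
The eigenvalues have opposite signs, so H is indefinite: a saddle point.

saddle point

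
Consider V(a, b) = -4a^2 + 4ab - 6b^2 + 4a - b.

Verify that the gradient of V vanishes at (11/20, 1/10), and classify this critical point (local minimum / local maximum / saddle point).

local maximum

∇V = (-8a + 4b + 4, 4a - 12b - 1); substituting (11/20, 1/10) gives ∇V = (0, 0), so (11/20, 1/10) is indeed a critical point.
The Hessian of V is constant: H = [[-8, 4], [4, -12]].
det(H) = (-8)·(-12) − 4² = 80.
det(H) > 0 and tr(H) = -20 < 0, so H is negative definite and the point is a local maximum.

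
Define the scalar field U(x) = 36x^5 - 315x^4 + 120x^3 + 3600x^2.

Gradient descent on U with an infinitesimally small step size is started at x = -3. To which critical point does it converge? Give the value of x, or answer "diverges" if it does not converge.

diverges

U'(x) = 180x(x - 5)(x - 4)(x + 2), so U'(-3) = 30240.
Gradient descent moves in the -U' direction, i.e. x is decreasing.
There is no critical point below x=-3, and U' keeps the same sign, so the iterate runs off to −∞.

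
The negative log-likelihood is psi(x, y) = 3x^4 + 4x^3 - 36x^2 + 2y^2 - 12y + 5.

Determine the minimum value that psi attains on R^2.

psi(x,y) separates as P(x) + Q(y) + 5, so its minimum is min P + min Q + 5.
P'(x) = 12x(x - 2)(x + 3) vanishes at x ∈ {-3, 0, 2}; Q'(y) = 4y - 12 vanishes at y ∈ {3}.
Local minima of P (where P''>0): P(-3)=-189, P(2)=-64. Local minima of Q: Q(3)=-18.
So the global minimum of psi is P(-3) + Q(3) + 5 = -189 − 18 + 5 = -202, attained at (-3, 3).

-202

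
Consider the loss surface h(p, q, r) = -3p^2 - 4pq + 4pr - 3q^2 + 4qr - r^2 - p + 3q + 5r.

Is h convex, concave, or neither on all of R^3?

neither

h is quadratic, so its Hessian is the constant matrix H = [[-6, -4, 4], [-4, -6, 4], [4, 4, -2]].
Leading principal minors: -6, 20, 24.
Neither pattern holds ⇒ H is indefinite ⇒ neither convex nor concave.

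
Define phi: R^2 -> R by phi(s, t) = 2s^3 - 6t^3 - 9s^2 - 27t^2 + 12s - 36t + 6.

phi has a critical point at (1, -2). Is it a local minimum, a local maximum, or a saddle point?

saddle point

The mixed partial ∂²phi/∂s∂t is 0, so the Hessian at any point is diag(phi_ss, phi_tt) = diag(6(2s - 3), -18(2t + 3)).
At (1, -2): H = diag(-6, 18).
The eigenvalues have opposite signs, so H is indefinite: a saddle point.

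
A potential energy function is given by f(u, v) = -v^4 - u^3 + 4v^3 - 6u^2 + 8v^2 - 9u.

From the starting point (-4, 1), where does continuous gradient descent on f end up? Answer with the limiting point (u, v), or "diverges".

f is separable, so gradient descent decouples: u follows -∂f/∂u, v follows -∂f/∂v.
∂f/∂u = -3(u + 1)(u + 3); at u=-4 this is -9, so u increases.
∂f/∂v = -4v(v - 4)(v + 1); at v=1 this is 24, so v decreases.
u converges to its nearest critical value -3 (a local min of the u-part); v converges to 0. The iterate converges to (-3, 0).

(-3, 0)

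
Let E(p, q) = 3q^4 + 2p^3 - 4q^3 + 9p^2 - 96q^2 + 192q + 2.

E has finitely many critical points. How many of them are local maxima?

E separates as a function of p plus a function of q, so ∇E=0 decouples.
∂E/∂p = 6p(p + 3) = 0 at p ∈ {-3, 0}; ∂E/∂q = 12(q - 4)(q - 1)(q + 4) = 0 at q ∈ {-4, 1, 4}.
The Hessian is diagonal: diag(E_pp, E_qq). Second derivatives: E_pp(-3)=-18, E_pp(0)=18; E_qq(-4)=480, E_qq(1)=-180, E_qq(4)=288.
Local maxima occur where both diagonal entries negative: (-3, 1). Count: 1.

1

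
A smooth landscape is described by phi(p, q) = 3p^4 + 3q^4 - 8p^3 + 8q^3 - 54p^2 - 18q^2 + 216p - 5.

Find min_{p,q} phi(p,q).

-815

phi(p,q) separates as A(p) + B(q) − 5, so its minimum is min A + min B − 5.
A'(p) = 12(p - 3)(p - 2)(p + 3) vanishes at p ∈ {-3, 2, 3}; B'(q) = 12q(q - 1)(q + 3) vanishes at q ∈ {-3, 0, 1}.
Local minima of A (where A''>0): A(-3)=-675, A(3)=189. Local minima of B: B(-3)=-135, B(1)=-7.
So the global minimum of phi is A(-3) + B(-3) − 5 = -675 − 135 − 5 = -815, attained at (-3, -3).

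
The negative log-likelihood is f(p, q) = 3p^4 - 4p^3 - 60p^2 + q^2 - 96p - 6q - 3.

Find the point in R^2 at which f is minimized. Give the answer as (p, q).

f(p,q) separates as A(p) + B(q) − 3, so its minimum is min A + min B − 3.
A'(p) = 12(p - 4)(p + 1)(p + 2) vanishes at p ∈ {-2, -1, 4}; B'(q) = 2q - 6 vanishes at q ∈ {3}.
Local minima of A (where A''>0): A(-2)=32, A(4)=-832. Local minima of B: B(3)=-9.
So the global minimum of f is A(4) + B(3) − 3 = -832 − 9 − 3 = -844, attained at (4, 3).

(4, 3)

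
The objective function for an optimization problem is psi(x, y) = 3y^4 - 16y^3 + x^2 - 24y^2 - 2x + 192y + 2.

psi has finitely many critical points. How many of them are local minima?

2

psi separates as a function of x plus a function of y, so ∇psi=0 decouples.
∂psi/∂x = 2(x - 1) = 0 at x ∈ {1}; ∂psi/∂y = 12(y - 4)(y - 2)(y + 2) = 0 at y ∈ {-2, 2, 4}.
The Hessian is diagonal: diag(psi_xx, psi_yy). Second derivatives: psi_xx(1)=2; psi_yy(-2)=288, psi_yy(2)=-96, psi_yy(4)=144.
Local minima occur where both diagonal entries positive: (1, -2), (1, 4). Count: 2.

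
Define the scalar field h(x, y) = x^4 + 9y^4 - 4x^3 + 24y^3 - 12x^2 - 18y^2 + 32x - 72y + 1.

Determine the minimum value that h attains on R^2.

h(x,y) separates as P(x) + Q(y) + 1, so its minimum is min P + min Q + 1.
P'(x) = 4(x - 4)(x - 1)(x + 2) vanishes at x ∈ {-2, 1, 4}; Q'(y) = 36(y - 1)(y + 1)(y + 2) vanishes at y ∈ {-2, -1, 1}.
Local minima of P (where P''>0): P(-2)=-64, P(4)=-64. Local minima of Q: Q(-2)=24, Q(1)=-57.
So the global minimum of h is P(-2) + Q(1) + 1 = -64 − 57 + 1 = -120, attained at (-2, 1).

-120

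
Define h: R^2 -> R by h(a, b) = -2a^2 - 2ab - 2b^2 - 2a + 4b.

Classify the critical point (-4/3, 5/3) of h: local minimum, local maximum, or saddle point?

local maximum

The Hessian of h is constant: H = [[-4, -2], [-2, -4]].
det(H) = (-4)·(-4) − (-2)² = 12.
det(H) > 0 and tr(H) = -8 < 0, so H is negative definite and the point is a local maximum.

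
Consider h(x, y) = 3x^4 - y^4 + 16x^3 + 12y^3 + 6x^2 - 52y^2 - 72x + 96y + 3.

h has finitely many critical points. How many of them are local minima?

2

h separates as a function of x plus a function of y, so ∇h=0 decouples.
∂h/∂x = 12(x - 1)(x + 2)(x + 3) = 0 at x ∈ {-3, -2, 1}; ∂h/∂y = -4(y - 4)(y - 3)(y - 2) = 0 at y ∈ {2, 3, 4}.
The Hessian is diagonal: diag(h_xx, h_yy). Second derivatives: h_xx(-3)=48, h_xx(-2)=-36, h_xx(1)=144; h_yy(2)=-8, h_yy(3)=4, h_yy(4)=-8.
Local minima occur where both diagonal entries positive: (-3, 3), (1, 3). Count: 2.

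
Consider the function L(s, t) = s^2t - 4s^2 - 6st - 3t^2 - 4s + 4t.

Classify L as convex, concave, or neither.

The term s^2t is cubic, so the Hessian is not constant.
∂²L/∂s² = 2t - 8, which takes both signs as t varies (negative for sufficiently negative t). A diagonal entry of the Hessian changing sign means the Hessian is neither positive- nor negative-semidefinite on all of R^2.

neither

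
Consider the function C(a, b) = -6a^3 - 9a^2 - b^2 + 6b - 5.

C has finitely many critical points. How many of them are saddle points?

C separates as a function of a plus a function of b, so ∇C=0 decouples.
∂C/∂a = -18a(a + 1) = 0 at a ∈ {-1, 0}; ∂C/∂b = -2(b - 3) = 0 at b ∈ {3}.
The Hessian is diagonal: diag(C_aa, C_bb). Second derivatives: C_aa(-1)=18, C_aa(0)=-18; C_bb(3)=-2.
Saddle points occur where the two diagonal entries have opposite signs: (-1, 3). Count: 1.

1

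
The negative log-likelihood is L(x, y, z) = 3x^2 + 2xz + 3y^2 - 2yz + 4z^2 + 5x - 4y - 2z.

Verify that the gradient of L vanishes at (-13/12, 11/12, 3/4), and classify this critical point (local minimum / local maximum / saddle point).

∇L = (6x + 2z + 5, 6y - 2z - 4, 2x - 2y + 8z - 2); substituting (-13/12, 11/12, 3/4) gives ∇L = (0, 0, 0), so (-13/12, 11/12, 3/4) is indeed a critical point.
The Hessian is constant: H = [[6, 0, 2], [0, 6, -2], [2, -2, 8]].
Leading principal minors: Δ₁ = 6, Δ₂ = 36, Δ₃ = 240.
All leading minors are positive, so H is positive definite: a local minimum.

local minimum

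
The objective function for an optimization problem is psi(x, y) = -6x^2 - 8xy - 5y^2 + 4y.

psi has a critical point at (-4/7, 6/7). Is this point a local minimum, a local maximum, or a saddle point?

The Hessian of psi is constant: H = [[-12, -8], [-8, -10]].
det(H) = (-12)·(-10) − (-8)² = 56.
det(H) > 0 and tr(H) = -22 < 0, so H is negative definite and the point is a local maximum.

local maximum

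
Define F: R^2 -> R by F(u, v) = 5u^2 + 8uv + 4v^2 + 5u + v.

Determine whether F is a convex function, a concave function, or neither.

F is quadratic, so its Hessian is the constant matrix H = [[10, 8], [8, 8]].
det(H) = 16, tr(H) = 18.
det(H) > 0 and tr(H) > 0, so H is positive definite everywhere: convex.

convex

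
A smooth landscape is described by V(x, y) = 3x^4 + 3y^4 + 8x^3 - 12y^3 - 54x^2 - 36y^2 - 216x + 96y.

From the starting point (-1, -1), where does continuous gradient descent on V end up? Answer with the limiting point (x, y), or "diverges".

(3, -2)

V is separable, so gradient descent decouples: x follows -∂V/∂x, y follows -∂V/∂y.
∂V/∂x = 12(x - 3)(x + 2)(x + 3); at x=-1 this is -96, so x increases.
∂V/∂y = 12(y - 4)(y - 1)(y + 2); at y=-1 this is 120, so y decreases.
x converges to its nearest critical value 3 (a local min of the x-part); y converges to -2. The iterate converges to (3, -2).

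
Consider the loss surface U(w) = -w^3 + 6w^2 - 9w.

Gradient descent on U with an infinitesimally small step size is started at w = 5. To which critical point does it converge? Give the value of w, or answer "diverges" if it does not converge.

U'(w) = -3(w - 3)(w - 1), so U'(5) = -24.
Gradient descent moves in the -U' direction, i.e. w is increasing.
There is no critical point above w=5, and U' keeps the same sign, so the iterate runs off to +∞.

diverges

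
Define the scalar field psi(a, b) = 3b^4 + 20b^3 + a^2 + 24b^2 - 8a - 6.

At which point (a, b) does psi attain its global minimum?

psi(a,b) separates as P(a) + Q(b) − 6, so its minimum is min P + min Q − 6.
P'(a) = 2a - 8 vanishes at a ∈ {4}; Q'(b) = 12b(b + 1)(b + 4) vanishes at b ∈ {-4, -1, 0}.
Local minima of P (where P''>0): P(4)=-16. Local minima of Q: Q(-4)=-128, Q(0)=0.
So the global minimum of psi is P(4) + Q(-4) − 6 = -16 − 128 − 6 = -150, attained at (4, -4).

(4, -4)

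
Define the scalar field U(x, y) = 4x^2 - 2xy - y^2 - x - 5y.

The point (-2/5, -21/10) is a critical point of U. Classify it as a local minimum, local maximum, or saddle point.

saddle point

The Hessian of U is constant: H = [[8, -2], [-2, -2]].
det(H) = 8·(-2) − (-2)² = -20.
Since det(H) < 0, H is indefinite and the critical point is a saddle point.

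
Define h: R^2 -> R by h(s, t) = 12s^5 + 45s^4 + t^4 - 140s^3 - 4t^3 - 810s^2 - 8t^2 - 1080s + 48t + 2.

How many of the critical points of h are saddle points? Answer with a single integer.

h separates as a function of s plus a function of t, so ∇h=0 decouples.
∂h/∂s = 60(s - 3)(s + 1)(s + 2)(s + 3) = 0 at s ∈ {-3, -2, -1, 3}; ∂h/∂t = 4(t - 3)(t - 2)(t + 2) = 0 at t ∈ {-2, 2, 3}.
The Hessian is diagonal: diag(h_ss, h_tt). Second derivatives: h_ss(-3)=-720, h_ss(-2)=300, h_ss(-1)=-480, h_ss(3)=7200; h_tt(-2)=80, h_tt(2)=-16, h_tt(3)=20.
Saddle points occur where the two diagonal entries have opposite signs: (-3, -2), (-3, 3), (-2, 2), (-1, -2), (-1, 3), (3, 2). Count: 6.

6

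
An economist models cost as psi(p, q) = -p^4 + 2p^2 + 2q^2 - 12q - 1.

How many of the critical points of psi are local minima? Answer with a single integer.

psi separates as a function of p plus a function of q, so ∇psi=0 decouples.
∂psi/∂p = -4p(p - 1)(p + 1) = 0 at p ∈ {-1, 0, 1}; ∂psi/∂q = 4(q - 3) = 0 at q ∈ {3}.
The Hessian is diagonal: diag(psi_pp, psi_qq). Second derivatives: psi_pp(-1)=-8, psi_pp(0)=4, psi_pp(1)=-8; psi_qq(3)=4.
Local minima occur where both diagonal entries positive: (0, 3). Count: 1.

1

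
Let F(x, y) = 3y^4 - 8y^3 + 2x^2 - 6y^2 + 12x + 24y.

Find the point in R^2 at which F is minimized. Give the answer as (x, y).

(-3, -1)

F(x,y) separates as P(x) + Q(y), so its minimum is min P + min Q.
P'(x) = 4x + 12 vanishes at x ∈ {-3}; Q'(y) = 12(y - 2)(y - 1)(y + 1) vanishes at y ∈ {-1, 1, 2}.
Local minima of P (where P''>0): P(-3)=-18. Local minima of Q: Q(-1)=-19, Q(2)=8.
So the global minimum of F is P(-3) + Q(-1) = -18 − 19 = -37, attained at (-3, -1).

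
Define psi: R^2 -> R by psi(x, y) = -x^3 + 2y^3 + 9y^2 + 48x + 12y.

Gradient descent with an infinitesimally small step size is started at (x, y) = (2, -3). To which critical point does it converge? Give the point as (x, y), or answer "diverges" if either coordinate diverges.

diverges

psi is separable, so gradient descent decouples: x follows -∂psi/∂x, y follows -∂psi/∂y.
∂psi/∂x = -3(x - 4)(x + 4); at x=2 this is 36, so x decreases.
∂psi/∂y = 6(y + 1)(y + 2); at y=-3 this is 12, so y decreases.
The y-coordinate has no critical point in that direction and runs off to infinity.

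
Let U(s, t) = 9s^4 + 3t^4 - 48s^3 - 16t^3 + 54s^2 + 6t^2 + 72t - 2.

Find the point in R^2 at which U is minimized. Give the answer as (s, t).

U(s,t) separates as P(s) + Q(t) − 2, so its minimum is min P + min Q − 2.
P'(s) = 36s(s - 3)(s - 1) vanishes at s ∈ {0, 1, 3}; Q'(t) = 12(t - 3)(t - 2)(t + 1) vanishes at t ∈ {-1, 2, 3}.
Local minima of P (where P''>0): P(0)=0, P(3)=-81. Local minima of Q: Q(-1)=-47, Q(3)=81.
So the global minimum of U is P(3) + Q(-1) − 2 = -81 − 47 − 2 = -130, attained at (3, -1).

(3, -1)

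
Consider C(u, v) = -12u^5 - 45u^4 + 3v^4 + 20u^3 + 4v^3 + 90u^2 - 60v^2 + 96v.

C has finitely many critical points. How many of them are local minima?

C separates as a function of u plus a function of v, so ∇C=0 decouples.
∂C/∂u = -60u(u - 1)(u + 1)(u + 3) = 0 at u ∈ {-3, -1, 0, 1}; ∂C/∂v = 12(v - 2)(v - 1)(v + 4) = 0 at v ∈ {-4, 1, 2}.
The Hessian is diagonal: diag(C_uu, C_vv). Second derivatives: C_uu(-3)=1440, C_uu(-1)=-240, C_uu(0)=180, C_uu(1)=-480; C_vv(-4)=360, C_vv(1)=-60, C_vv(2)=72.
Local minima occur where both diagonal entries positive: (-3, -4), (-3, 2), (0, -4), (0, 2). Count: 4.

4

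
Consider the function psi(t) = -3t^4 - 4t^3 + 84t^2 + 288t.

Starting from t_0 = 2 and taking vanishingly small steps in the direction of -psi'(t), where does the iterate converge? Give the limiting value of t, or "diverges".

-2

psi'(t) = -12(t - 4)(t + 2)(t + 3), so psi'(2) = 480.
Gradient descent moves in the -psi' direction, i.e. t is decreasing.
The nearest critical point in that direction is t = -2, where psi'' = 72 > 0 (a local minimum). The iterate converges there.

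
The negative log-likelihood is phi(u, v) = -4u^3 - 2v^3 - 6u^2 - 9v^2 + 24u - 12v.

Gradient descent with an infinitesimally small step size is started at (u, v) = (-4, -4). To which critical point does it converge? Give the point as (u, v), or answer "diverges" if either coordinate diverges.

phi is separable, so gradient descent decouples: u follows -∂phi/∂u, v follows -∂phi/∂v.
∂phi/∂u = -12(u - 1)(u + 2); at u=-4 this is -120, so u increases.
∂phi/∂v = -6(v + 1)(v + 2); at v=-4 this is -36, so v increases.
u converges to its nearest critical value -2 (a local min of the u-part); v converges to -2. The iterate converges to (-2, -2).

(-2, -2)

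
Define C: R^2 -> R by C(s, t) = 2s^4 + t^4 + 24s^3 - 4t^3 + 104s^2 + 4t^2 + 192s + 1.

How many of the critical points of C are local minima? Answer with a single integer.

C separates as a function of s plus a function of t, so ∇C=0 decouples.
∂C/∂s = 8(s + 2)(s + 3)(s + 4) = 0 at s ∈ {-4, -3, -2}; ∂C/∂t = 4t(t - 2)(t - 1) = 0 at t ∈ {0, 1, 2}.
The Hessian is diagonal: diag(C_ss, C_tt). Second derivatives: C_ss(-4)=16, C_ss(-3)=-8, C_ss(-2)=16; C_tt(0)=8, C_tt(1)=-4, C_tt(2)=8.
Local minima occur where both diagonal entries positive: (-4, 0), (-4, 2), (-2, 0), (-2, 2). Count: 4.

4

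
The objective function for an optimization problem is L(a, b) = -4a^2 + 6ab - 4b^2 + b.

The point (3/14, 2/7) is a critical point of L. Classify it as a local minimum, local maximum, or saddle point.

local maximum

The Hessian of L is constant: H = [[-8, 6], [6, -8]].
det(H) = (-8)·(-8) − 6² = 28.
det(H) > 0 and tr(H) = -16 < 0, so H is negative definite and the point is a local maximum.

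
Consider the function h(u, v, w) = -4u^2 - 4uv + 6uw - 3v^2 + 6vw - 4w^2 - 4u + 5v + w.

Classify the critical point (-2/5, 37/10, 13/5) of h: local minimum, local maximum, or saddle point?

The Hessian is constant: H = [[-8, -4, 6], [-4, -6, 6], [6, 6, -8]].
Leading principal minors: Δ₁ = -8, Δ₂ = 32, Δ₃ = -40.
The minors alternate sign starting negative (−, +, −), so H is negative definite: a local maximum.

local maximum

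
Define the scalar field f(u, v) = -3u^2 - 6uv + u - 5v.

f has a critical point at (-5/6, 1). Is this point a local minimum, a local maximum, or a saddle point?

saddle point

The Hessian of f is constant: H = [[-6, -6], [-6, 0]].
det(H) = (-6)·0 − (-6)² = -36.
Since det(H) < 0, H is indefinite and the critical point is a saddle point.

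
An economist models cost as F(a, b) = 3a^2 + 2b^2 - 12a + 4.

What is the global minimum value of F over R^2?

F(a,b) separates as P(a) + Q(b) + 4, so its minimum is min P + min Q + 4.
P'(a) = 6a - 12 vanishes at a ∈ {2}; Q'(b) = 4b vanishes at b ∈ {0}.
Local minima of P (where P''>0): P(2)=-12. Local minima of Q: Q(0)=0.
So the global minimum of F is P(2) + Q(0) + 4 = -12 + 0 + 4 = -8, attained at (2, 0).

-8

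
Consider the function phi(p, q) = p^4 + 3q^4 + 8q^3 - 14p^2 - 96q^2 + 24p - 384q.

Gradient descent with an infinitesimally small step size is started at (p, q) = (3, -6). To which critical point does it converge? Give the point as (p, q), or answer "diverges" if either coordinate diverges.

(2, -4)

phi is separable, so gradient descent decouples: p follows -∂phi/∂p, q follows -∂phi/∂q.
∂phi/∂p = 4(p - 2)(p - 1)(p + 3); at p=3 this is 48, so p decreases.
∂phi/∂q = 12(q - 4)(q + 2)(q + 4); at q=-6 this is -960, so q increases.
p converges to its nearest critical value 2 (a local min of the p-part); q converges to -4. The iterate converges to (2, -4).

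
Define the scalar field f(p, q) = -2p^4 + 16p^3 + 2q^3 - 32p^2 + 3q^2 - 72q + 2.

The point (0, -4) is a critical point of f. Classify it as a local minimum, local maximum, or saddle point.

The mixed partial ∂²f/∂p∂q is 0, so the Hessian at any point is diag(f_pp, f_qq) = diag(8(-3p^2 + 12p - 8), 6(2q + 1)).
At (0, -4): H = diag(-64, -42).
Both eigenvalues are negative, so H is negative definite: a local maximum.

local maximum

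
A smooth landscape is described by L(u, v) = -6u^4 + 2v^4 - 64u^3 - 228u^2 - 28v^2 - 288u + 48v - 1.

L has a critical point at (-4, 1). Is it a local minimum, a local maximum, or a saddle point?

local maximum

The mixed partial ∂²L/∂u∂v is 0, so the Hessian at any point is diag(L_uu, L_vv) = diag(-24(3u^2 + 16u + 19), 8(3v^2 - 7)).
At (-4, 1): H = diag(-72, -32).
Both eigenvalues are negative, so H is negative definite: a local maximum.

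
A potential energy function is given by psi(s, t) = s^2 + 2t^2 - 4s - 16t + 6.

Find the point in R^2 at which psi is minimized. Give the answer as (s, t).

psi(s,t) separates as P(s) + Q(t) + 6, so its minimum is min P + min Q + 6.
P'(s) = 2s - 4 vanishes at s ∈ {2}; Q'(t) = 4(t - 4) vanishes at t ∈ {4}.
Local minima of P (where P''>0): P(2)=-4. Local minima of Q: Q(4)=-32.
So the global minimum of psi is P(2) + Q(4) + 6 = -4 − 32 + 6 = -30, attained at (2, 4).

(2, 4)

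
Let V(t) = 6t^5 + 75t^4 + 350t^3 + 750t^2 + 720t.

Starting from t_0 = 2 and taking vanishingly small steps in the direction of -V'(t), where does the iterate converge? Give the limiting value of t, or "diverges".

-1

V'(t) = 30(t + 1)(t + 2)(t + 3)(t + 4), so V'(2) = 10800.
Gradient descent moves in the -V' direction, i.e. t is decreasing.
The nearest critical point in that direction is t = -1, where V'' = 180 > 0 (a local minimum). The iterate converges there.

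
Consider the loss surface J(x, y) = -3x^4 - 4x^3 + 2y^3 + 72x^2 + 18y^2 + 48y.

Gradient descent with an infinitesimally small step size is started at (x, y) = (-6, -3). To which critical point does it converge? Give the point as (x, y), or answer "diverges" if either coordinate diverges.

J is separable, so gradient descent decouples: x follows -∂J/∂x, y follows -∂J/∂y.
∂J/∂x = -12x(x - 3)(x + 4); at x=-6 this is 1296, so x decreases.
∂J/∂y = 6(y + 2)(y + 4); at y=-3 this is -6, so y increases.
The x-coordinate has no critical point in that direction and runs off to infinity.

diverges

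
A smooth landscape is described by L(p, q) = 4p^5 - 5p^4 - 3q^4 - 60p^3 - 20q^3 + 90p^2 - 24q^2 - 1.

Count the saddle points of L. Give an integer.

6

L separates as a function of p plus a function of q, so ∇L=0 decouples.
∂L/∂p = 20p(p - 3)(p - 1)(p + 3) = 0 at p ∈ {-3, 0, 1, 3}; ∂L/∂q = -12q(q + 1)(q + 4) = 0 at q ∈ {-4, -1, 0}.
The Hessian is diagonal: diag(L_pp, L_qq). Second derivatives: L_pp(-3)=-1440, L_pp(0)=180, L_pp(1)=-160, L_pp(3)=720; L_qq(-4)=-144, L_qq(-1)=36, L_qq(0)=-48.
Saddle points occur where the two diagonal entries have opposite signs: (-3, -1), (0, -4), (0, 0), (1, -1), (3, -4), (3, 0). Count: 6.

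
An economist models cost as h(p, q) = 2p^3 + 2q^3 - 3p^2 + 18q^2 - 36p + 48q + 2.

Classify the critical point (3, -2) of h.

local minimum

The mixed partial ∂²h/∂p∂q is 0, so the Hessian at any point is diag(h_pp, h_qq) = diag(6(2p - 1), 12(q + 3)).
At (3, -2): H = diag(30, 12).
Both eigenvalues are positive, so H is positive definite: a local minimum.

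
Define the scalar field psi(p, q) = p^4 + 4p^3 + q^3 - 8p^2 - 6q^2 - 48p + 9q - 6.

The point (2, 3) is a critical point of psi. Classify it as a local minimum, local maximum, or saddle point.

local minimum

The mixed partial ∂²psi/∂p∂q is 0, so the Hessian at any point is diag(psi_pp, psi_qq) = diag(4(3p^2 + 6p - 4), 6(q - 2)).
At (2, 3): H = diag(80, 6).
Both eigenvalues are positive, so H is positive definite: a local minimum.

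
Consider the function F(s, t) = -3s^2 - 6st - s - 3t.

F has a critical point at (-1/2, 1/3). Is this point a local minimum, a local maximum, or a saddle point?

saddle point

The Hessian of F is constant: H = [[-6, -6], [-6, 0]].
det(H) = (-6)·0 − (-6)² = -36.
Since det(H) < 0, H is indefinite and the critical point is a saddle point.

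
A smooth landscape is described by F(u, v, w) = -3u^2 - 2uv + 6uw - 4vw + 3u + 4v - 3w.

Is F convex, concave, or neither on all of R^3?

F is quadratic, so its Hessian is the constant matrix H = [[-6, -2, 6], [-2, 0, -4], [6, -4, 0]].
Leading principal minors: -6, -4, 192.
Neither pattern holds ⇒ H is indefinite ⇒ neither convex nor concave.

neither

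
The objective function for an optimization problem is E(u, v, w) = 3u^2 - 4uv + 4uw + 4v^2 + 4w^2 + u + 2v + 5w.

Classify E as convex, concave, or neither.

convex

E is quadratic, so its Hessian is the constant matrix H = [[6, -4, 4], [-4, 8, 0], [4, 0, 8]].
Leading principal minors: 6, 32, 128.
All positive ⇒ H ≻ 0 ⇒ convex.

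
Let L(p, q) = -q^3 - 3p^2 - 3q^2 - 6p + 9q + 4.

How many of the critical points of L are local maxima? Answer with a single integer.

L separates as a function of p plus a function of q, so ∇L=0 decouples.
∂L/∂p = -6(p + 1) = 0 at p ∈ {-1}; ∂L/∂q = -3(q - 1)(q + 3) = 0 at q ∈ {-3, 1}.
The Hessian is diagonal: diag(L_pp, L_qq). Second derivatives: L_pp(-1)=-6; L_qq(-3)=12, L_qq(1)=-12.
Local maxima occur where both diagonal entries negative: (-1, 1). Count: 1.

1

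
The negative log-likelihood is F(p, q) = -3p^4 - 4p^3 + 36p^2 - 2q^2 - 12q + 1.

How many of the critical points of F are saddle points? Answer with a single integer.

1

F separates as a function of p plus a function of q, so ∇F=0 decouples.
∂F/∂p = -12p(p - 2)(p + 3) = 0 at p ∈ {-3, 0, 2}; ∂F/∂q = -4(q + 3) = 0 at q ∈ {-3}.
The Hessian is diagonal: diag(F_pp, F_qq). Second derivatives: F_pp(-3)=-180, F_pp(0)=72, F_pp(2)=-120; F_qq(-3)=-4.
Saddle points occur where the two diagonal entries have opposite signs: (0, -3). Count: 1.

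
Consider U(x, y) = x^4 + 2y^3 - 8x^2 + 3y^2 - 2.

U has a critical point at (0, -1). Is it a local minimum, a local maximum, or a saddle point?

The mixed partial ∂²U/∂x∂y is 0, so the Hessian at any point is diag(U_xx, U_yy) = diag(4(3x^2 - 4), 6(2y + 1)).
At (0, -1): H = diag(-16, -6).
Both eigenvalues are negative, so H is negative definite: a local maximum.

local maximum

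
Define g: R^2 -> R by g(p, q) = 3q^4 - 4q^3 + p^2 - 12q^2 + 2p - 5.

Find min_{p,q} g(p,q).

-38

g(p,q) separates as A(p) + B(q) − 5, so its minimum is min A + min B − 5.
A'(p) = 2p + 2 vanishes at p ∈ {-1}; B'(q) = 12q(q - 2)(q + 1) vanishes at q ∈ {-1, 0, 2}.
Local minima of A (where A''>0): A(-1)=-1. Local minima of B: B(-1)=-5, B(2)=-32.
So the global minimum of g is A(-1) + B(2) − 5 = -1 − 32 − 5 = -38, attained at (-1, 2).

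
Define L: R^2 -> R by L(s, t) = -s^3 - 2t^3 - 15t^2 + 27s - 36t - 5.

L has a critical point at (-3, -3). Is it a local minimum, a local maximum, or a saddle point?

local minimum

The mixed partial ∂²L/∂s∂t is 0, so the Hessian at any point is diag(L_ss, L_tt) = diag(-6s, -6(2t + 5)).
At (-3, -3): H = diag(18, 6).
Both eigenvalues are positive, so H is positive definite: a local minimum.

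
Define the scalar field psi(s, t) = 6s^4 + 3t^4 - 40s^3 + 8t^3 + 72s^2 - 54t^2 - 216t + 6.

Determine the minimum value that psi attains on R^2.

psi(s,t) separates as P(s) + Q(t) + 6, so its minimum is min P + min Q + 6.
P'(s) = 24s(s - 3)(s - 2) vanishes at s ∈ {0, 2, 3}; Q'(t) = 12(t - 3)(t + 2)(t + 3) vanishes at t ∈ {-3, -2, 3}.
Local minima of P (where P''>0): P(0)=0, P(3)=54. Local minima of Q: Q(-3)=189, Q(3)=-675.
So the global minimum of psi is P(0) + Q(3) + 6 = 0 − 675 + 6 = -669, attained at (0, 3).

-669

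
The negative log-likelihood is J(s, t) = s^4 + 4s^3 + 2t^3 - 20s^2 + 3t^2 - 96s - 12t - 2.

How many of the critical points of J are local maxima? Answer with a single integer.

J separates as a function of s plus a function of t, so ∇J=0 decouples.
∂J/∂s = 4(s - 3)(s + 2)(s + 4) = 0 at s ∈ {-4, -2, 3}; ∂J/∂t = 6(t - 1)(t + 2) = 0 at t ∈ {-2, 1}.
The Hessian is diagonal: diag(J_ss, J_tt). Second derivatives: J_ss(-4)=56, J_ss(-2)=-40, J_ss(3)=140; J_tt(-2)=-18, J_tt(1)=18.
Local maxima occur where both diagonal entries negative: (-2, -2). Count: 1.

1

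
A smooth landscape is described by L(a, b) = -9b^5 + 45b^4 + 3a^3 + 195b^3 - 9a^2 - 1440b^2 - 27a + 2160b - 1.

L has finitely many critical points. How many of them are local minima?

L separates as a function of a plus a function of b, so ∇L=0 decouples.
∂L/∂a = 9(a - 3)(a + 1) = 0 at a ∈ {-1, 3}; ∂L/∂b = -45(b - 4)(b - 3)(b - 1)(b + 4) = 0 at b ∈ {-4, 1, 3, 4}.
The Hessian is diagonal: diag(L_aa, L_bb). Second derivatives: L_aa(-1)=-36, L_aa(3)=36; L_bb(-4)=12600, L_bb(1)=-1350, L_bb(3)=630, L_bb(4)=-1080.
Local minima occur where both diagonal entries positive: (3, -4), (3, 3). Count: 2.

2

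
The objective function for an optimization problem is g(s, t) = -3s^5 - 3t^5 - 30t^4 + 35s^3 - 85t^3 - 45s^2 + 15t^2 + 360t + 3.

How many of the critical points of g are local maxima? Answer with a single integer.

4

g separates as a function of s plus a function of t, so ∇g=0 decouples.
∂g/∂s = -15s(s - 2)(s - 1)(s + 3) = 0 at s ∈ {-3, 0, 1, 2}; ∂g/∂t = -15(t - 1)(t + 2)(t + 3)(t + 4) = 0 at t ∈ {-4, -3, -2, 1}.
The Hessian is diagonal: diag(g_ss, g_tt). Second derivatives: g_ss(-3)=900, g_ss(0)=-90, g_ss(1)=60, g_ss(2)=-150; g_tt(-4)=150, g_tt(-3)=-60, g_tt(-2)=90, g_tt(1)=-900.
Local maxima occur where both diagonal entries negative: (0, -3), (0, 1), (2, -3), (2, 1). Count: 4.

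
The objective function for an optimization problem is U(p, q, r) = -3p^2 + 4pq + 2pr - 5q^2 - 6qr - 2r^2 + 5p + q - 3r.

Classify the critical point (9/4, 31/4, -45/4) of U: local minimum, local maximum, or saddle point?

local maximum

The Hessian is constant: H = [[-6, 4, 2], [4, -10, -6], [2, -6, -4]].
Leading principal minors: Δ₁ = -6, Δ₂ = 44, Δ₃ = -16.
The minors alternate sign starting negative (−, +, −), so H is negative definite: a local maximum.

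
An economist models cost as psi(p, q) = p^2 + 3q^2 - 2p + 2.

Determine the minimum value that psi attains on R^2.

psi(p,q) separates as A(p) + B(q) + 2, so its minimum is min A + min B + 2.
A'(p) = 2p - 2 vanishes at p ∈ {1}; B'(q) = 6q vanishes at q ∈ {0}.
Local minima of A (where A''>0): A(1)=-1. Local minima of B: B(0)=0.
So the global minimum of psi is A(1) + B(0) + 2 = -1 + 0 + 2 = 1, attained at (1, 0).

1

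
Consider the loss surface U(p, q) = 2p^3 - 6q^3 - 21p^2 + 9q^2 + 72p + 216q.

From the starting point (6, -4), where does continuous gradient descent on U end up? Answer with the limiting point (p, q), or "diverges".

(4, -3)

U is separable, so gradient descent decouples: p follows -∂U/∂p, q follows -∂U/∂q.
∂U/∂p = 6(p - 4)(p - 3); at p=6 this is 36, so p decreases.
∂U/∂q = -18(q - 4)(q + 3); at q=-4 this is -144, so q increases.
p converges to its nearest critical value 4 (a local min of the p-part); q converges to -3. The iterate converges to (4, -3).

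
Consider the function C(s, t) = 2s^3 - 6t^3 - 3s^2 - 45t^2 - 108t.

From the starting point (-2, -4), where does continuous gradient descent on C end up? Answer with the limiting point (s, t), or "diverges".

diverges

C is separable, so gradient descent decouples: s follows -∂C/∂s, t follows -∂C/∂t.
∂C/∂s = 6s(s - 1); at s=-2 this is 36, so s decreases.
∂C/∂t = -18(t + 2)(t + 3); at t=-4 this is -36, so t increases.
The s-coordinate has no critical point in that direction and runs off to infinity.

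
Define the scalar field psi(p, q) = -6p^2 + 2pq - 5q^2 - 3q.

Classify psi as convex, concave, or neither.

concave

psi is quadratic, so its Hessian is the constant matrix H = [[-12, 2], [2, -10]].
det(H) = 116, tr(H) = -22.
det(H) > 0 and tr(H) < 0, so H is negative definite everywhere: concave.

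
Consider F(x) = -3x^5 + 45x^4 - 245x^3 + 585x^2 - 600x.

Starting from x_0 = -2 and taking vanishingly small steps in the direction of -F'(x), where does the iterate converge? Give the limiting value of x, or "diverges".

F'(x) = -15(x - 5)(x - 4)(x - 2)(x - 1), so F'(-2) = -7560.
Gradient descent moves in the -F' direction, i.e. x is increasing.
The nearest critical point in that direction is x = 1, where F'' = 180 > 0 (a local minimum). The iterate converges there.

1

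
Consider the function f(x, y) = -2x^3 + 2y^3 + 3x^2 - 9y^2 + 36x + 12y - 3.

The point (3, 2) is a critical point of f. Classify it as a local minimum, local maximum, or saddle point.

saddle point

The mixed partial ∂²f/∂x∂y is 0, so the Hessian at any point is diag(f_xx, f_yy) = diag(6(-2x + 1), 6(2y - 3)).
At (3, 2): H = diag(-30, 6).
The eigenvalues have opposite signs, so H is indefinite: a saddle point.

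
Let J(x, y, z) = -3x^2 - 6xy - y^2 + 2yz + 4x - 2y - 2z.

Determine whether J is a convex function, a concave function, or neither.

J is quadratic, so its Hessian is the constant matrix H = [[-6, -6, 0], [-6, -2, 2], [0, 2, 0]].
Leading principal minors: -6, -24, 24.
Neither pattern holds ⇒ H is indefinite ⇒ neither convex nor concave.

neither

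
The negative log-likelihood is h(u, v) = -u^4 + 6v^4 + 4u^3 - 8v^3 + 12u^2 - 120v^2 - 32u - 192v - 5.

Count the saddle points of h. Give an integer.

h separates as a function of u plus a function of v, so ∇h=0 decouples.
∂h/∂u = -4(u - 4)(u - 1)(u + 2) = 0 at u ∈ {-2, 1, 4}; ∂h/∂v = 24(v - 4)(v + 1)(v + 2) = 0 at v ∈ {-2, -1, 4}.
The Hessian is diagonal: diag(h_uu, h_vv). Second derivatives: h_uu(-2)=-72, h_uu(1)=36, h_uu(4)=-72; h_vv(-2)=144, h_vv(-1)=-120, h_vv(4)=720.
Saddle points occur where the two diagonal entries have opposite signs: (-2, -2), (-2, 4), (1, -1), (4, -2), (4, 4). Count: 5.

5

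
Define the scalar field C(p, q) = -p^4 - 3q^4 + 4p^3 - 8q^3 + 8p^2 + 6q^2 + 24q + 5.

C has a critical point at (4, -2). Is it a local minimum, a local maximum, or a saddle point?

The mixed partial ∂²C/∂p∂q is 0, so the Hessian at any point is diag(C_pp, C_qq) = diag(4(-3p^2 + 6p + 4), 12(-3q^2 - 4q + 1)).
At (4, -2): H = diag(-80, -36).
Both eigenvalues are negative, so H is negative definite: a local maximum.

local maximum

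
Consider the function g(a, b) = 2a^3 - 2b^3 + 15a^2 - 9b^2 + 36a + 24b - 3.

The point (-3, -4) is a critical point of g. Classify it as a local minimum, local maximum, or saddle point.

saddle point

The mixed partial ∂²g/∂a∂b is 0, so the Hessian at any point is diag(g_aa, g_bb) = diag(6(2a + 5), -6(2b + 3)).
At (-3, -4): H = diag(-6, 30).
The eigenvalues have opposite signs, so H is indefinite: a saddle point.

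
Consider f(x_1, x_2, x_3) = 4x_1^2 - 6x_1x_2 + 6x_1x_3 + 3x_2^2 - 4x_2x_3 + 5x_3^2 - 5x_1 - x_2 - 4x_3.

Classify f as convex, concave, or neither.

convex

f is quadratic, so its Hessian is the constant matrix H = [[8, -6, 6], [-6, 6, -4], [6, -4, 10]].
Leading principal minors: 8, 12, 64.
All positive ⇒ H ≻ 0 ⇒ convex.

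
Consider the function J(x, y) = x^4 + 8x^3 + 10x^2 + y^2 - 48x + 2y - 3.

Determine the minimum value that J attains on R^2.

J(x,y) separates as P(x) + Q(y) − 3, so its minimum is min P + min Q − 3.
P'(x) = 4(x - 1)(x + 3)(x + 4) vanishes at x ∈ {-4, -3, 1}; Q'(y) = 2y + 2 vanishes at y ∈ {-1}.
Local minima of P (where P''>0): P(-4)=96, P(1)=-29. Local minima of Q: Q(-1)=-1.
So the global minimum of J is P(1) + Q(-1) − 3 = -29 − 1 − 3 = -33, attained at (1, -1).

-33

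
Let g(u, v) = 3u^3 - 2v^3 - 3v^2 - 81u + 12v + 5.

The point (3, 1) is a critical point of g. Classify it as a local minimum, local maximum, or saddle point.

The mixed partial ∂²g/∂u∂v is 0, so the Hessian at any point is diag(g_uu, g_vv) = diag(18u, -6(2v + 1)).
At (3, 1): H = diag(54, -18).
The eigenvalues have opposite signs, so H is indefinite: a saddle point.

saddle point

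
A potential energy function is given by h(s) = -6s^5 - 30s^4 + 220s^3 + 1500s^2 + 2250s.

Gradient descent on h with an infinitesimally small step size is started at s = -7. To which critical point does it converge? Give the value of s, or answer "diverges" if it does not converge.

h'(s) = -30(s - 5)(s + 1)(s + 3)(s + 5), so h'(-7) = -17280.
Gradient descent moves in the -h' direction, i.e. s is increasing.
The nearest critical point in that direction is s = -5, where h'' = 2400 > 0 (a local minimum). The iterate converges there.

-5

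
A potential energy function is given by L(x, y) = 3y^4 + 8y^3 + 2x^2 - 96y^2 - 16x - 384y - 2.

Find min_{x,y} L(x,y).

L(x,y) separates as P(x) + Q(y) − 2, so its minimum is min P + min Q − 2.
P'(x) = 4x - 16 vanishes at x ∈ {4}; Q'(y) = 12(y - 4)(y + 2)(y + 4) vanishes at y ∈ {-4, -2, 4}.
Local minima of P (where P''>0): P(4)=-32. Local minima of Q: Q(-4)=256, Q(4)=-1792.
So the global minimum of L is P(4) + Q(4) − 2 = -32 − 1792 − 2 = -1826, attained at (4, 4).

-1826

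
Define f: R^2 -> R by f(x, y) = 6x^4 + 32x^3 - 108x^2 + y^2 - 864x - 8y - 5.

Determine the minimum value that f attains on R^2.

f(x,y) separates as P(x) + Q(y) − 5, so its minimum is min P + min Q − 5.
P'(x) = 24(x - 3)(x + 3)(x + 4) vanishes at x ∈ {-4, -3, 3}; Q'(y) = 2y - 8 vanishes at y ∈ {4}.
Local minima of P (where P''>0): P(-4)=1216, P(3)=-2214. Local minima of Q: Q(4)=-16.
So the global minimum of f is P(3) + Q(4) − 5 = -2214 − 16 − 5 = -2235, attained at (3, 4).

-2235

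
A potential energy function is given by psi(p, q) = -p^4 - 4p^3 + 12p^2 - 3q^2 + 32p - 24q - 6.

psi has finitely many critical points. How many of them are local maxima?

2

psi separates as a function of p plus a function of q, so ∇psi=0 decouples.
∂psi/∂p = -4(p - 2)(p + 1)(p + 4) = 0 at p ∈ {-4, -1, 2}; ∂psi/∂q = -6(q + 4) = 0 at q ∈ {-4}.
The Hessian is diagonal: diag(psi_pp, psi_qq). Second derivatives: psi_pp(-4)=-72, psi_pp(-1)=36, psi_pp(2)=-72; psi_qq(-4)=-6.
Local maxima occur where both diagonal entries negative: (-4, -4), (2, -4). Count: 2.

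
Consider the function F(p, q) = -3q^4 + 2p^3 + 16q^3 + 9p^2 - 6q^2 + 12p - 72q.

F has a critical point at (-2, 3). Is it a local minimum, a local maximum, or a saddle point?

The mixed partial ∂²F/∂p∂q is 0, so the Hessian at any point is diag(F_pp, F_qq) = diag(6(2p + 3), 12(-3q^2 + 8q - 1)).
At (-2, 3): H = diag(-6, -48).
Both eigenvalues are negative, so H is negative definite: a local maximum.

local maximum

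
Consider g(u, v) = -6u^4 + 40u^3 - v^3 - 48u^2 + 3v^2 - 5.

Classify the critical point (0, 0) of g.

saddle point

The mixed partial ∂²g/∂u∂v is 0, so the Hessian at any point is diag(g_uu, g_vv) = diag(24(-3u^2 + 10u - 4), 6(-v + 1)).
At (0, 0): H = diag(-96, 6).
The eigenvalues have opposite signs, so H is indefinite: a saddle point.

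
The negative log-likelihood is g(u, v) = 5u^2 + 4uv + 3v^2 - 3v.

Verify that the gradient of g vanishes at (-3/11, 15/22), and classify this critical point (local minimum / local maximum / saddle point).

∇g = (10u + 4v, 4u + 6v - 3); substituting (-3/11, 15/22) gives ∇g = (0, 0), so (-3/11, 15/22) is indeed a critical point.
The Hessian of g is constant: H = [[10, 4], [4, 6]].
det(H) = 10·6 − 4² = 44.
det(H) > 0 and tr(H) = 16 > 0, so H is positive definite and the point is a local minimum.

local minimum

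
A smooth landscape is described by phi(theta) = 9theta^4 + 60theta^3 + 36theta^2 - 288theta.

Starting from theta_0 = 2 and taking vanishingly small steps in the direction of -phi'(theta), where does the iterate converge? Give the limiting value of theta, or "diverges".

1

phi'(theta) = 36(theta - 1)(theta + 2)(theta + 4), so phi'(2) = 864.
Gradient descent moves in the -phi' direction, i.e. theta is decreasing.
The nearest critical point in that direction is theta = 1, where phi'' = 540 > 0 (a local minimum). The iterate converges there.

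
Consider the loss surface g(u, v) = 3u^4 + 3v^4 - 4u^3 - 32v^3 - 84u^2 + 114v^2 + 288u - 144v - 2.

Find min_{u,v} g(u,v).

-1533

g(u,v) separates as P(u) + Q(v) − 2, so its minimum is min P + min Q − 2.
P'(u) = 12(u - 3)(u - 2)(u + 4) vanishes at u ∈ {-4, 2, 3}; Q'(v) = 12(v - 4)(v - 3)(v - 1) vanishes at v ∈ {1, 3, 4}.
Local minima of P (where P''>0): P(-4)=-1472, P(3)=243. Local minima of Q: Q(1)=-59, Q(4)=-32.
So the global minimum of g is P(-4) + Q(1) − 2 = -1472 − 59 − 2 = -1533, attained at (-4, 1).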